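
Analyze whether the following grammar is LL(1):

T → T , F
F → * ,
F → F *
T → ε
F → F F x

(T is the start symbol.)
A grammar is LL(1) if for each non-terminal N with multiple productions, the predict sets of those productions are pairwise disjoint, where PREDICT(N → α) = (FIRST(α) \ {ε}) ∪ (FOLLOW(N) if α ⇒* ε).

Relevant sets:
  FIRST(T) = { ',', ε }
  FIRST(F) = { '*' }
  FOLLOW(T) = { $, ',' }

For T:
  PREDICT(T → T ',' F) = { ',' }
  PREDICT(T → ε) = { $, ',' }
For F:
  PREDICT(F → '*' ',') = { '*' }
  PREDICT(F → F '*') = { '*' }
  PREDICT(F → F F x) = { '*' }

Conflict found: Predict set conflict for T: { ',' }
The grammar is NOT LL(1).

Answer: No. Predict set conflict for T: { ',' }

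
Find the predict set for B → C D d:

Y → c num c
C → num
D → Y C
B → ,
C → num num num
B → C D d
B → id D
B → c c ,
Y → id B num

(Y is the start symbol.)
PREDICT(B → C D d) = (FIRST(RHS) \ {ε}) ∪ (FOLLOW(B) if ε ∈ FIRST(RHS), i.e. RHS ⇒* ε)
FIRST(C) = { 'num' }
FIRST(C D d) = { 'num' }
ε ∉ FIRST(C D d), so FOLLOW(B) is not added.
PREDICT(B → C D d) = { 'num' }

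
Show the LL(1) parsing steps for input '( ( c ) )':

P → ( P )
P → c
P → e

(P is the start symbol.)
LL(1) parsing maintains a stack (initially the start symbol over $) and the input. At each step: if the stack top is a terminal, match it against the current input token; if it is a non-terminal N, replace it with the RHS of M[N, lookahead] (the unique production whose predict set contains the lookahead).

Stack is shown with the top on the left.

Stack      Input        Action
------------------------------
P $        ( ( c ) ) $  output P → ( P )
( P ) $    ( ( c ) ) $  match '('
P ) $      ( c ) ) $    output P → ( P )
( P ) ) $  ( c ) ) $    match '('
P ) ) $    c ) ) $      output P → c
c ) ) $    c ) ) $      match 'c'
) ) $      ) ) $        match ')'
) $        ) $          match ')'
$          $            accept

The string is accepted.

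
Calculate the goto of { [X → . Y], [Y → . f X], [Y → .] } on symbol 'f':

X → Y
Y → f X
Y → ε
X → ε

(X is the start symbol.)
GOTO(I, 'f') = CLOSURE({ [A → αX.β] : [A → α.Xβ] ∈ I, X = 'f' })

Items with dot before 'f', with the dot advanced:
  [Y → . f X] → [Y → f . X]
Closure of the advanced items:
  [Y → f . X] has the dot before X: add [X → . Y], [X → .]
  [X → . Y] has the dot before Y: add [Y → . f X], [Y → .]

GOTO = { [X → . Y], [X → .], [Y → . f X], [Y → .], [Y → f . X] }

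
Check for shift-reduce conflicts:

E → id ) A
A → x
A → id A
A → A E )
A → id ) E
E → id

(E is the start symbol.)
A shift-reduce conflict occurs when an LR(0) state has both:
  - a complete (reduce) item [A → α .] (dot at the end), and
  - a shift item [B → β . c γ] (dot before a terminal).

Augment with E' → E and build the canonical LR(0) collection (I0 = CLOSURE({[E' → . E]}), then GOTO on every symbol after a dot until no new states appear). It has 12 states:
  I0: { [E → . id ) A], [E → . id], [E' → . E] }  — shift
  I1: { [E' → E .] }  — accept
  I2: { [E → id . ) A], [E → id .] }  — shift, reduce
  I3: { [A → . A E )], [A → . id ) E], [A → . id A], [A → . x], [E → id ) . A] }  — shift
  I4: { [A → A . E )], [E → . id ) A], [E → . id], [E → id ) A .] }  — shift, reduce
  I5: { [A → . A E )], [A → . id ) E], [A → . id A], [A → . x], [A → id . ) E], [A → id . A] }  — shift
  I6: { [A → x .] }  — reduce
  I7: { [A → id ) . E], [E → . id ) A], [E → . id] }  — shift
  I8: { [A → A . E )], [A → id A .], [E → . id ) A], [E → . id] }  — shift, reduce
  I9: { [A → A E . )] }  — shift
  I10: { [A → A E ) .] }  — reduce
  I11: { [A → id ) E .] }  — reduce

I2 contains reduce item [E → id .] and shift item [E → id . ) A] — shift-reduce conflict.
I4 contains reduce item [E → id ) A .] and shift items [E → . id], [E → . id ) A] — shift-reduce conflict.
I8 contains reduce item [A → id A .] and shift items [E → . id], [E → . id ) A] — shift-reduce conflict.

Answer: Yes — I2: [E → id .] vs [E → id . ) A]; I4: [E → id ) A .] vs [E → . id]; I8: [A → id A .] vs [E → . id]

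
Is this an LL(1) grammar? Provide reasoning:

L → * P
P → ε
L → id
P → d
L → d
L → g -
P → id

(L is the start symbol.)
Yes, the grammar is LL(1).

A grammar is LL(1) if for each non-terminal N with multiple productions, the predict sets of those productions are pairwise disjoint, where PREDICT(N → α) = (FIRST(α) \ {ε}) ∪ (FOLLOW(N) if α ⇒* ε).

Relevant sets:
  FOLLOW(P) = { $ }

For L:
  PREDICT(L → '*' P) = { '*' }
  PREDICT(L → id) = { 'id' }
  PREDICT(L → d) = { 'd' }
  PREDICT(L → g '-') = { 'g' }
For P:
  PREDICT(P → ε) = { $ }
  PREDICT(P → d) = { 'd' }
  PREDICT(P → id) = { 'id' }

All predict sets are disjoint. The grammar IS LL(1).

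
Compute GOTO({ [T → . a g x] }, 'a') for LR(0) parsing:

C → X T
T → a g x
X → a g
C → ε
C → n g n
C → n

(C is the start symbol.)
GOTO(I, 'a') = CLOSURE({ [A → αX.β] : [A → α.Xβ] ∈ I, X = 'a' })

Items with dot before 'a', with the dot advanced:
  [T → . a g x] → [T → a . g x]
Closure adds nothing (no advanced item has the dot before a non-terminal).

GOTO = { [T → a . g x] }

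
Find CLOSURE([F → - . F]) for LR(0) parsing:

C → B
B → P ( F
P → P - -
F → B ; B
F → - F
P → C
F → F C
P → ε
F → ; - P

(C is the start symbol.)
{ [B → . P ( F], [C → . B], [F → - . F], [F → . - F], [F → . ; - P], [F → . B ; B], [F → . F C], [P → . C], [P → . P - -], [P → .] }

Start with: [F → - . F]
  [F → - . F] has the dot before F: add [F → . B ; B], [F → . - F], [F → . F C], [F → . ; - P]
  [F → . B ; B] has the dot before B: add [B → . P ( F]
  [B → . P ( F] has the dot before P: add [P → . P - -], [P → . C], [P → .]
  [P → . C] has the dot before C: add [C → . B]
No further items can be added.

CLOSURE = { [B → . P ( F], [C → . B], [F → - . F], [F → . - F], [F → . ; - P], [F → . B ; B], [F → . F C], [P → . C], [P → . P - -], [P → .] }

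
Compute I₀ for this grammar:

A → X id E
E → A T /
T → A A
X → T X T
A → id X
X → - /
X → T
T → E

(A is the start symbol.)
{ [A → . X id E], [A → . id X], [A' → . A], [E → . A T /], [T → . A A], [T → . E], [X → . - /], [X → . T X T], [X → . T] }

First, augment the grammar with A' → A
I₀ = CLOSURE({ [A' → . A] }):
  [A' → . A] has the dot before A: add [A → . X id E], [A → . id X]
  [A → . X id E] has the dot before X: add [X → . T X T], [X → . - /], [X → . T]
  [X → . T X T] has the dot before T: add [T → . A A], [T → . E]
  [T → . E] has the dot before E: add [E → . A T /]
No further items can be added.

I₀ = { [A → . X id E], [A → . id X], [A' → . A], [E → . A T /], [T → . A A], [T → . E], [X → . - /], [X → . T X T], [X → . T] }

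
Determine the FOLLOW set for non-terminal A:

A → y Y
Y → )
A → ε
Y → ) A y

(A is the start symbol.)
{ $, 'y' }

To compute FOLLOW(A), find every occurrence of A on a right-hand side N → α A β: add FIRST(β) \ {ε}, and if β is empty or nullable also add FOLLOW(N). Iterate to a fixed point.

A is the start symbol, so $ ∈ FOLLOW(A).
In Y → ) A y: A is followed by y, add FIRST(y) \ {ε} = { 'y' }

Taking the union: FOLLOW(A) = { $, 'y' }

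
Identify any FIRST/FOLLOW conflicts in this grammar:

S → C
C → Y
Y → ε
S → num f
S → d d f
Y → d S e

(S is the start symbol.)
No FIRST/FOLLOW conflicts.

A FIRST/FOLLOW conflict occurs when a non-terminal N has a nullable alternative N → β (β ⇒* ε) and another alternative N → α with FIRST(α) ∩ FOLLOW(N) ≠ ∅: on such a lookahead the parser cannot decide between expanding α and letting N vanish via β.

Nullable non-terminals: C, S, Y.
FIRST sets used below: FIRST(C) = { 'd', ε }
C has a nullable alternative but only one production, so nothing to check.

S: nullable alternative(s) S → C; FOLLOW(S) = { $, 'e' }
  S → C: FIRST \ {ε} = { 'd' } — this is the only nullable alternative, skip
  S → num f: FIRST \ {ε} = { 'num' } — disjoint from FOLLOW(S)
  S → d d f: FIRST \ {ε} = { 'd' } — disjoint from FOLLOW(S)

Y: nullable alternative(s) Y → ε; FOLLOW(Y) = { $, 'e' }
  Y → ε: FIRST \ {ε} = { } — this is the only nullable alternative, skip
  Y → d S e: FIRST \ {ε} = { 'd' } — disjoint from FOLLOW(Y)

No FIRST/FOLLOW conflicts found.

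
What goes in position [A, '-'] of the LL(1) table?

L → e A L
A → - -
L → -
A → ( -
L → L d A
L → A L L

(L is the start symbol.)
A → - -

To find M[A, '-'], we find productions for A where '-' is in the predict set (PREDICT(N → α) = (FIRST(α) \ {ε}) ∪ (FOLLOW(N) if α ⇒* ε)).

A → - -: PREDICT = { '-' }
  '-' is in predict set, so this production goes in M[A, '-']
A → ( -: PREDICT = { '(' }

M[A, '-'] = A → - -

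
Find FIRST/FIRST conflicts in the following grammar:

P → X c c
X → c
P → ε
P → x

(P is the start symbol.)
No FIRST/FIRST conflicts.

A FIRST/FIRST conflict occurs when two productions N → α and N → β for the same non-terminal have FIRST(α) ∩ FIRST(β) ≠ ∅ (with ε ∈ FIRST of a nullable right-hand side, so two nullable alternatives also conflict).

FIRST sets of the non-terminals at (or reachable through a nullable prefix from) the front of some alternative:
  FIRST(X) = { 'c' }

Productions for P:
  P → X c c: FIRST = { 'c' }
  P → ε: FIRST = { ε }
  P → x: FIRST = { 'x' }
X has only one production, so no FIRST/FIRST conflict is possible there.

All alternatives of each non-terminal have pairwise disjoint FIRST sets.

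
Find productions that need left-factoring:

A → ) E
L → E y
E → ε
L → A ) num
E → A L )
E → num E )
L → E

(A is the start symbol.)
Left-factoring is needed when two productions for the same non-terminal
share a common prefix on the right-hand side.

Productions for L:
  L → E y
  L → A ) num
  L → E
Productions for E:
  E → ε
  E → A L )
  E → num E )

Found common prefix 'E' in productions for L

Answer: Yes, L has productions with common prefix 'E'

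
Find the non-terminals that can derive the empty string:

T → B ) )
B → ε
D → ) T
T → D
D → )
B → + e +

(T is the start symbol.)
A non-terminal is nullable if it can derive ε (the empty string): either it has an ε-production, or it has a production whose right-hand side consists entirely of nullable non-terminals.

ε-productions: B → ε
So B is immediately nullable.
No further non-terminal can be added: every production for the remaining non-terminals contains a terminal or a non-nullable non-terminal.
Nullable = { 'B' }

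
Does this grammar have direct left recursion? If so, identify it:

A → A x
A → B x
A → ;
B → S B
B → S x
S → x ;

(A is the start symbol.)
A → A x: LEFT RECURSIVE (starts with A)
A → B x: starts with B
A → ;: starts with ';'
B → S B: starts with S
B → S x: starts with S
S → x ;: starts with x

The grammar has direct left recursion on: A.

Answer: Yes, A is left-recursive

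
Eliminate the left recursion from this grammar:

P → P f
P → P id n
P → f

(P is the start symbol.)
P → f P'
P' → f P'
P' → id n P'
P' → ε

P is directly left-recursive. The standard transformation for
  A → A α₁ | ... | A α_m | β₁ | ... | β_n
is
  A  → β₁ A' | ... | β_n A'
  A' → α₁ A' | ... | α_m A' | ε

P → f becomes P → f P'
P → P f becomes P' → f P'
P → P id n becomes P' → id n P'
Add P' → ε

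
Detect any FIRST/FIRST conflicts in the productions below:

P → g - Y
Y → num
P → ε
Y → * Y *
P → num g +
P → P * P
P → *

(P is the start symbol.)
A FIRST/FIRST conflict occurs when two productions N → α and N → β for the same non-terminal have FIRST(α) ∩ FIRST(β) ≠ ∅ (with ε ∈ FIRST of a nullable right-hand side, so two nullable alternatives also conflict).

FIRST sets of the non-terminals at (or reachable through a nullable prefix from) the front of some alternative:
  FIRST(P) = { '*', 'g', 'num', ε }

Productions for P:
  P → g - Y: FIRST = { 'g' }
  P → ε: FIRST = { ε }
  P → num g +: FIRST = { 'num' }
  P → P * P: FIRST = { '*', 'g', 'num' }
  P → *: FIRST = { '*' }
Productions for Y:
  Y → num: FIRST = { 'num' }
  Y → * Y *: FIRST = { '*' }

Conflict for P: P → g - Y and P → P * P
  Overlap: { 'g' }
Conflict for P: P → num g + and P → P * P
  Overlap: { 'num' }
Conflict for P: P → P * P and P → *
  Overlap: { '*' }

Answer: Yes. P → g '-' Y / P → P '*' P on { 'g' }; P → num g '+' / P → P '*' P on { 'num' }; P → P '*' P / P → '*' on { '*' }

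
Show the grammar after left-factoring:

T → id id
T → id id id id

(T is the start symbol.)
Left-factoring transforms A → αβ₁ | αβ₂ into A → αA' and A' → β₁ | β₂
(α is the longest common prefix among the alternatives). Repeat until
no nonterminal has two alternatives with a common prefix.

Round 1: T has alternatives sharing prefix 'id id'. Introduce T': T → id id T'
  Add: T' → ε
  Add: T' → id id

No remaining common prefixes — done.

Resulting grammar:
T → id id T'
T' → ε
T' → id id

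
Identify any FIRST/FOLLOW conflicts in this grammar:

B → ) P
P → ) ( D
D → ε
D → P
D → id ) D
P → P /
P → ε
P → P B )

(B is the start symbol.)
Yes. P → ')' '(' D with FOLLOW(P) on { ')' }; P → P '/' with FOLLOW(P) on { ')', '/' }; P → P B ')' with FOLLOW(P) on { ')', '/' }; D → P with FOLLOW(D) on { ')', '/' }

A FIRST/FOLLOW conflict occurs when a non-terminal N has a nullable alternative N → β (β ⇒* ε) and another alternative N → α with FIRST(α) ∩ FOLLOW(N) ≠ ∅: on such a lookahead the parser cannot decide between expanding α and letting N vanish via β.

Nullable non-terminals: D, P.
FIRST sets used below: FIRST(P) = { ')', '/', ε }, FIRST(B) = { ')' }

D: nullable alternative(s) D → ε, D → P; FOLLOW(D) = { $, ')', '/' }
  D → ε: FIRST \ {ε} = { } — disjoint from FOLLOW(D)
  D → P: FIRST \ {ε} = { ')', '/' } — overlaps FOLLOW(D) on { ')', '/' }: CONFLICT
  D → id ) D: FIRST \ {ε} = { 'id' } — disjoint from FOLLOW(D)

P: nullable alternative(s) P → ε; FOLLOW(P) = { $, ')', '/' }
  P → ) ( D: FIRST \ {ε} = { ')' } — overlaps FOLLOW(P) on { ')' }: CONFLICT
  P → P /: FIRST \ {ε} = { ')', '/' } — overlaps FOLLOW(P) on { ')', '/' }: CONFLICT
  P → ε: FIRST \ {ε} = { } — this is the only nullable alternative, skip
  P → P B ): FIRST \ {ε} = { ')', '/' } — overlaps FOLLOW(P) on { ')', '/' }: CONFLICT

B has no nullable alternative, so no FIRST/FOLLOW check is needed there.

So the grammar has 4 FIRST/FOLLOW conflicts (marked CONFLICT above).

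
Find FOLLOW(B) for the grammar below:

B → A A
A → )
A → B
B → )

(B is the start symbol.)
B is the start symbol, so $ ∈ FOLLOW(B).
In A → B: B is at the end, add FOLLOW(A)

The FOLLOW sets referred to above (computed the same way, to a fixed point):
  FOLLOW(A) = { $, ')' }

Taking the union: FOLLOW(B) = { $, ')' }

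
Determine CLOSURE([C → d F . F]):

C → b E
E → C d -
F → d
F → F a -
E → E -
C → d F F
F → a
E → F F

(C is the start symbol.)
{ [C → d F . F], [F → . F a -], [F → . a], [F → . d] }

To compute CLOSURE, for each item [A → α.Bβ] where B is a non-terminal, add [B → .γ] for all productions B → γ; repeat for the newly added items until nothing changes.

Start with: [C → d F . F]
  [C → d F . F] has the dot before F: add [F → . d], [F → . F a -], [F → . a]
No further items can be added.

CLOSURE = { [C → d F . F], [F → . F a -], [F → . a], [F → . d] }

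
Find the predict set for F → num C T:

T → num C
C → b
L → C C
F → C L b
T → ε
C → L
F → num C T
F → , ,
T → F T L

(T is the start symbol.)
{ 'num' }

PREDICT(F → num C T) = (FIRST(RHS) \ {ε}) ∪ (FOLLOW(F) if ε ∈ FIRST(RHS), i.e. RHS ⇒* ε)
FIRST(num C T) = { 'num' }
ε ∉ FIRST(num C T), so FOLLOW(F) is not added.
PREDICT(F → num C T) = { 'num' }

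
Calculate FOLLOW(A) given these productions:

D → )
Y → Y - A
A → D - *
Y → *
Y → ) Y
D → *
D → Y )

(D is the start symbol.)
{ ')', '-' }

To compute FOLLOW(A), find every occurrence of A on a right-hand side N → α A β: add FIRST(β) \ {ε}, and if β is empty or nullable also add FOLLOW(N). Iterate to a fixed point.

In Y → Y - A: A is at the end, add FOLLOW(Y)

The FOLLOW sets referred to above (computed the same way, to a fixed point):
  FOLLOW(Y) = { ')', '-' }

Taking the union: FOLLOW(A) = { ')', '-' }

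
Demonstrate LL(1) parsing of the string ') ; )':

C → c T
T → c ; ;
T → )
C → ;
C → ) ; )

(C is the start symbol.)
LL(1) parsing maintains a stack (initially the start symbol over $) and the input. At each step: if the stack top is a terminal, match it against the current input token; if it is a non-terminal N, replace it with the RHS of M[N, lookahead] (the unique production whose predict set contains the lookahead).

Stack is shown with the top on the left.

Stack    Input    Action
------------------------
C $      ) ; ) $  output C → ) ; )
) ; ) $  ) ; ) $  match ')'
; ) $    ; ) $    match ';'
) $      ) $      match ')'
$        $        accept

The string is accepted.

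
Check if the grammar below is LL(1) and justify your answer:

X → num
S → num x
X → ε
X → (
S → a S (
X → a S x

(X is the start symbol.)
Yes, the grammar is LL(1).

Relevant sets:
  FOLLOW(X) = { $ }

For X:
  PREDICT(X → num) = { 'num' }
  PREDICT(X → ε) = { $ }
  PREDICT(X → '(') = { '(' }
  PREDICT(X → a S x) = { 'a' }
For S:
  PREDICT(S → num x) = { 'num' }
  PREDICT(S → a S '(') = { 'a' }

All predict sets are disjoint. The grammar IS LL(1).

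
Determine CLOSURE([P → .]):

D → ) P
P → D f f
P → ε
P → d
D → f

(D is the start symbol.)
To compute CLOSURE, for each item [A → α.Bβ] where B is a non-terminal, add [B → .γ] for all productions B → γ; repeat for the newly added items until nothing changes.

Start with: [P → .]
The dot is at the end, so nothing is added.

CLOSURE = { [P → .] }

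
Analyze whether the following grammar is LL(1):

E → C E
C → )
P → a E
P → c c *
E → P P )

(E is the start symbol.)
Yes, the grammar is LL(1).

A grammar is LL(1) if for each non-terminal N with multiple productions, the predict sets of those productions are pairwise disjoint, where PREDICT(N → α) = (FIRST(α) \ {ε}) ∪ (FOLLOW(N) if α ⇒* ε).

Relevant sets:
  FIRST(C) = { ')' }
  FIRST(P) = { 'a', 'c' }

For E:
  PREDICT(E → C E) = { ')' }
  PREDICT(E → P P ')') = { 'a', 'c' }
For P:
  PREDICT(P → a E) = { 'a' }
  PREDICT(P → c c '*') = { 'c' }
C has a single production, so nothing to check there.

All predict sets are disjoint. The grammar IS LL(1).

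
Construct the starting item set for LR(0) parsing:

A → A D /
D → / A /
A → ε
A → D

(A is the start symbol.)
{ [A → . A D /], [A → . D], [A → .], [A' → . A], [D → . / A /] }

First, augment the grammar with A' → A
I₀ = CLOSURE({ [A' → . A] }):
  [A' → . A] has the dot before A: add [A → . A D /], [A → .], [A → . D]
  [A → . D] has the dot before D: add [D → . / A /]
No further items can be added.

I₀ = { [A → . A D /], [A → . D], [A → .], [A' → . A], [D → . / A /] }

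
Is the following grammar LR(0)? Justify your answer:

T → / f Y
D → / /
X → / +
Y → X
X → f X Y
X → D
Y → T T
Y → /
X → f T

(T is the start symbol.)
A grammar is LR(0) if no state in the canonical LR(0) collection has:
  - both a shift item (dot before a terminal) and a complete item (shift-reduce conflict), or
  - two or more complete items (reduce-reduce conflict; the accept item [T' → T .] counts as a complete item here).

Augment with T' → T and build the canonical LR(0) collection (I0 = CLOSURE({[T' → . T]}), then GOTO on every symbol after a dot until no new states appear). It has 17 states:
  I0: { [T → . / f Y], [T' → . T] }  — shift
  I1: { [T → / . f Y] }  — shift
  I2: { [T' → T .] }  — accept
  I3: { [D → . / /], [T → . / f Y], [T → / f . Y], [X → . / +], [X → . D], [X → . f T], [X → . f X Y], [Y → . /], [Y → . T T], [Y → . X] }  — shift
  I4: { [D → / . /], [T → / . f Y], [X → / . +], [Y → / .] }  — shift, reduce
  I5: { [X → D .] }  — reduce
  I6: { [T → . / f Y], [Y → T . T] }  — shift
  I7: { [Y → X .] }  — reduce
  I8: { [T → / f Y .] }  — reduce
  I9: { [D → . / /], [T → . / f Y], [X → . / +], [X → . D], [X → . f T], [X → . f X Y], [X → f . T], [X → f . X Y] }  — shift
  I10: { [D → / . /], [T → / . f Y], [X → / . +] }  — shift
  I11: { [X → f T .] }  — reduce
  I12: { [D → . / /], [T → . / f Y], [X → . / +], [X → . D], [X → . f T], [X → . f X Y], [X → f X . Y], [Y → . /], [Y → . T T], [Y → . X] }  — shift
  I13: { [X → f X Y .] }  — reduce
  I14: { [X → / + .] }  — reduce
  I15: { [D → / / .] }  — reduce
  I16: { [Y → T T .] }  — reduce

Conflict in state I4:
  Shift-reduce conflict between [Y → / .] and [D → / . /]
So the grammar is NOT LR(0).

Answer: No. Shift-reduce conflict between [Y → / .] and [D → / . /]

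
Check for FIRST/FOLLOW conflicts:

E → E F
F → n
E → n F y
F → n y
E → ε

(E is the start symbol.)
Yes. E → E F with FOLLOW(E) on { 'n' }; E → n F y with FOLLOW(E) on { 'n' }

Nullable non-terminals: E.
FIRST sets used below: FIRST(E) = { 'n', ε }, FIRST(F) = { 'n' }

E: nullable alternative(s) E → ε; FOLLOW(E) = { $, 'n' }
  E → E F: FIRST \ {ε} = { 'n' } — overlaps FOLLOW(E) on { 'n' }: CONFLICT
  E → n F y: FIRST \ {ε} = { 'n' } — overlaps FOLLOW(E) on { 'n' }: CONFLICT
  E → ε: FIRST \ {ε} = { } — this is the only nullable alternative, skip

F has no nullable alternative, so no FIRST/FOLLOW check is needed there.

So the grammar has 2 FIRST/FOLLOW conflicts (marked CONFLICT above).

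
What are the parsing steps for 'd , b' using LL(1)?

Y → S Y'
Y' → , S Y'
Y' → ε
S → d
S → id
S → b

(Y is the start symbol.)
Stack is shown with the top on the left.

Stack     Input    Action
-------------------------
Y $       d , b $  output Y → S Y'
S Y' $    d , b $  output S → d
d Y' $    d , b $  match 'd'
Y' $      , b $    output Y' → , S Y'
, S Y' $  , b $    match ','
S Y' $    b $      output S → b
b Y' $    b $      match 'b'
Y' $      $        output Y' → ε
$         $        accept

The string is accepted.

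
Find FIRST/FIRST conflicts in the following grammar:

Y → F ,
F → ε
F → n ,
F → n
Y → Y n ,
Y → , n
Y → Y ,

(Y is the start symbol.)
Yes. Y → F ',' / Y → Y n ',' on { ',', 'n' }; Y → F ',' / Y → ',' n on { ',' }; Y → F ',' / Y → Y ',' on { ',', 'n' }; Y → Y n ',' / Y → ',' n on { ',' }; Y → Y n ',' / Y → Y ',' on { ',', 'n' }; Y → ',' n / Y → Y ',' on { ',' }; F → n ',' / F → n on { 'n' }

FIRST sets of the non-terminals at (or reachable through a nullable prefix from) the front of some alternative:
  FIRST(F) = { 'n', ε }
  FIRST(Y) = { ',', 'n' }

Productions for Y:
  Y → F ,: FIRST = { ',', 'n' }
  Y → Y n ,: FIRST = { ',', 'n' }
  Y → , n: FIRST = { ',' }
  Y → Y ,: FIRST = { ',', 'n' }
Productions for F:
  F → ε: FIRST = { ε }
  F → n ,: FIRST = { 'n' }
  F → n: FIRST = { 'n' }

Conflict for Y: Y → F , and Y → Y n ,
  Overlap: { ',', 'n' }
Conflict for Y: Y → F , and Y → , n
  Overlap: { ',' }
Conflict for Y: Y → F , and Y → Y ,
  Overlap: { ',', 'n' }
Conflict for Y: Y → Y n , and Y → , n
  Overlap: { ',' }
Conflict for Y: Y → Y n , and Y → Y ,
  Overlap: { ',', 'n' }
Conflict for Y: Y → , n and Y → Y ,
  Overlap: { ',' }
Conflict for F: F → n , and F → n
  Overlap: { 'n' }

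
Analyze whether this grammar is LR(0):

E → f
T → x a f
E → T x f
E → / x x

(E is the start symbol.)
Yes, the grammar is LR(0)

A grammar is LR(0) if no state in the canonical LR(0) collection has:
  - both a shift item (dot before a terminal) and a complete item (shift-reduce conflict), or
  - two or more complete items (reduce-reduce conflict; the accept item [E' → E .] counts as a complete item here).

Augment with E' → E and build the canonical LR(0) collection (I0 = CLOSURE({[E' → . E]}), then GOTO on every symbol after a dot until no new states appear). It has 12 states:
  I0: { [E → . / x x], [E → . T x f], [E → . f], [E' → . E], [T → . x a f] }  — shift
  I1: { [E → / . x x] }  — shift
  I2: { [E' → E .] }  — accept
  I3: { [E → T . x f] }  — shift
  I4: { [E → f .] }  — reduce
  I5: { [T → x . a f] }  — shift
  I6: { [T → x a . f] }  — shift
  I7: { [T → x a f .] }  — reduce
  I8: { [E → T x . f] }  — shift
  I9: { [E → T x f .] }  — reduce
  I10: { [E → / x . x] }  — shift
  I11: { [E → / x x .] }  — reduce

Every state is either a pure shift/goto state or contains exactly one complete item and nothing to shift — no conflicts. The grammar is LR(0).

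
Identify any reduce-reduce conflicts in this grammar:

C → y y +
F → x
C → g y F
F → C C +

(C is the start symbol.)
No reduce-reduce conflicts

Augment with C' → C and build the canonical LR(0) collection (I0 = CLOSURE({[C' → . C]}), then GOTO on every symbol after a dot until no new states appear). It has 12 states:
  I0: { [C → . g y F], [C → . y y +], [C' → . C] }  — shift
  I1: { [C' → C .] }  — accept
  I2: { [C → g . y F] }  — shift
  I3: { [C → y . y +] }  — shift
  I4: { [C → y y . +] }  — shift
  I5: { [C → y y + .] }  — reduce
  I6: { [C → . g y F], [C → . y y +], [C → g y . F], [F → . C C +], [F → . x] }  — shift
  I7: { [C → . g y F], [C → . y y +], [F → C . C +] }  — shift
  I8: { [C → g y F .] }  — reduce
  I9: { [F → x .] }  — reduce
  I10: { [F → C C . +] }  — shift
  I11: { [F → C C + .] }  — reduce

No state contains more than one complete item.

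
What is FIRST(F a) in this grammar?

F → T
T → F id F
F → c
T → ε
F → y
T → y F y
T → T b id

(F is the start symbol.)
{ 'a', 'b', 'c', 'id', 'y' }

FIRST sets of the non-terminals involved (from the grammar, by fixed-point iteration):
  FIRST(F) = { 'b', 'c', 'id', 'y', ε }

To compute FIRST(F a), process the symbols left to right:
Symbol F is a non-terminal. Add FIRST(F) \ {ε} = { 'b', 'c', 'id', 'y' }
F is nullable (ε ∈ FIRST(F)), continue to the next symbol.
Symbol a is a terminal. Add 'a' and stop.
FIRST(F a) = { 'a', 'b', 'c', 'id', 'y' }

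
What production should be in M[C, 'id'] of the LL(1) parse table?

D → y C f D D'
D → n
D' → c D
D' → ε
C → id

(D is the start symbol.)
C → id

To find M[C, 'id'], we find productions for C where 'id' is in the predict set (PREDICT(N → α) = (FIRST(α) \ {ε}) ∪ (FOLLOW(N) if α ⇒* ε)).

C → id: PREDICT = { 'id' }
  'id' is in predict set, so this production goes in M[C, 'id']

M[C, 'id'] = C → id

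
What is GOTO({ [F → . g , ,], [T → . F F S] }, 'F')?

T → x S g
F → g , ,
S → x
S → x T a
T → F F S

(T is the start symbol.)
{ [F → . g , ,], [T → F . F S] }

GOTO(I, 'F') = CLOSURE({ [A → αX.β] : [A → α.Xβ] ∈ I, X = 'F' })

Items with dot before 'F', with the dot advanced:
  [T → . F F S] → [T → F . F S]
Closure of the advanced items:
  [T → F . F S] has the dot before F: add [F → . g , ,]

GOTO = { [F → . g , ,], [T → F . F S] }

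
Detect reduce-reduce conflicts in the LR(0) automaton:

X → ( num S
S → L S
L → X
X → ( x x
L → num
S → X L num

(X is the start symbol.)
Augment with X' → X and build the canonical LR(0) collection (I0 = CLOSURE({[X' → . X]}), then GOTO on every symbol after a dot until no new states appear). It has 14 states:
  I0: { [X → . ( num S], [X → . ( x x], [X' → . X] }  — shift
  I1: { [X → ( . num S], [X → ( . x x] }  — shift
  I2: { [X' → X .] }  — accept
  I3: { [L → . X], [L → . num], [S → . L S], [S → . X L num], [X → ( num . S], [X → . ( num S], [X → . ( x x] }  — shift
  I4: { [X → ( x . x] }  — shift
  I5: { [X → ( x x .] }  — reduce
  I6: { [L → . X], [L → . num], [S → . L S], [S → . X L num], [S → L . S], [X → . ( num S], [X → . ( x x] }  — shift
  I7: { [X → ( num S .] }  — reduce
  I8: { [L → . X], [L → . num], [L → X .], [S → X . L num], [X → . ( num S], [X → . ( x x] }  — shift, reduce
  I9: { [L → num .] }  — reduce
  I10: { [S → X L . num] }  — shift
  I11: { [L → X .] }  — reduce
  I12: { [S → X L num .] }  — reduce
  I13: { [S → L S .] }  — reduce

No state contains more than one complete item.

Answer: No reduce-reduce conflicts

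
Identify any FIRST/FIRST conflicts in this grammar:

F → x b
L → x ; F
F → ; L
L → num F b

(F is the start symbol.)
No FIRST/FIRST conflicts.

Productions for F:
  F → x b: FIRST = { 'x' }
  F → ; L: FIRST = { ';' }
Productions for L:
  L → x ; F: FIRST = { 'x' }
  L → num F b: FIRST = { 'num' }

All alternatives of each non-terminal have pairwise disjoint FIRST sets.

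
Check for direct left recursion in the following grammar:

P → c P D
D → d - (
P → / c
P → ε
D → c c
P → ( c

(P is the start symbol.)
No direct left recursion

Direct left recursion occurs when N → N α for some non-terminal N (the right-hand side begins with the left-hand side itself).

P → c P D: starts with c
D → d - (: starts with d
P → / c: starts with '/'
P → ε: starts with ε
D → c c: starts with c
P → ( c: starts with '('

No direct left recursion found.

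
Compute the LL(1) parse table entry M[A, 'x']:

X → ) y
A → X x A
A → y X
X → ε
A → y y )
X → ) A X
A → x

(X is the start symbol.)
To find M[A, 'x'], we find productions for A where 'x' is in the predict set (PREDICT(N → α) = (FIRST(α) \ {ε}) ∪ (FOLLOW(N) if α ⇒* ε)).

Relevant sets:
  FIRST(X) = { ')', ε }

A → X x A: PREDICT = { ')', 'x' }
  'x' is in predict set, so this production goes in M[A, 'x']
A → y X: PREDICT = { 'y' }
A → y y ): PREDICT = { 'y' }
A → x: PREDICT = { 'x' }
  'x' is in predict set, so this production goes in M[A, 'x']

M[A, 'x'] = A → X x A, A → x  (a multiply-defined cell — the grammar is not LL(1))

Answer: A → X x A, A → x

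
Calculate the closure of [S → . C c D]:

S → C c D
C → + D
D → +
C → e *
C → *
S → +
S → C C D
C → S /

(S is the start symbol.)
{ [C → . *], [C → . + D], [C → . S /], [C → . e *], [S → . +], [S → . C C D], [S → . C c D] }

To compute CLOSURE, for each item [A → α.Bβ] where B is a non-terminal, add [B → .γ] for all productions B → γ; repeat for the newly added items until nothing changes.

Start with: [S → . C c D]
  [S → . C c D] has the dot before C: add [C → . + D], [C → . e *], [C → . *], [C → . S /]
  [C → . S /] has the dot before S: add [S → . +], [S → . C C D]
No further items can be added.

CLOSURE = { [C → . *], [C → . + D], [C → . S /], [C → . e *], [S → . +], [S → . C C D], [S → . C c D] }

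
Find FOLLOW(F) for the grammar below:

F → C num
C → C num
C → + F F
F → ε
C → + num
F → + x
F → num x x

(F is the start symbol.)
To compute FOLLOW(F), find every occurrence of F on a right-hand side N → α F β: add FIRST(β) \ {ε}, and if β is empty or nullable also add FOLLOW(N). Iterate to a fixed point.

F is the start symbol, so $ ∈ FOLLOW(F).
In C → + F F: F is followed by F, add FIRST(F) \ {ε} = { '+', 'num' }
  F is nullable, so also add FOLLOW(C)
In C → + F F: F is at the end, add FOLLOW(C)

The FOLLOW sets referred to above (computed the same way, to a fixed point):
  FOLLOW(C) = { 'num' }

Taking the union: FOLLOW(F) = { $, '+', 'num' }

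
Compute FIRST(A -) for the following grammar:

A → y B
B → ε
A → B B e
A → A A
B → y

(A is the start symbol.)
FIRST sets of the non-terminals involved (from the grammar, by fixed-point iteration):
  FIRST(A) = { 'e', 'y' }

To compute FIRST(A -), process the symbols left to right:
Symbol A is a non-terminal. Add FIRST(A) \ {ε} = { 'e', 'y' }
A is not nullable (ε ∉ FIRST(A)), so stop here.
FIRST(A -) = { 'e', 'y' }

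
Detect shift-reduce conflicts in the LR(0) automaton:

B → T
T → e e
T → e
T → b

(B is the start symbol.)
Yes — I4: [T → e .] vs [T → e . e]

A shift-reduce conflict occurs when an LR(0) state has both:
  - a complete (reduce) item [A → α .] (dot at the end), and
  - a shift item [B → β . c γ] (dot before a terminal).

Augment with B' → B and build the canonical LR(0) collection (I0 = CLOSURE({[B' → . B]}), then GOTO on every symbol after a dot until no new states appear). It has 6 states:
  I0: { [B → . T], [B' → . B], [T → . b], [T → . e e], [T → . e] }  — shift
  I1: { [B' → B .] }  — accept
  I2: { [B → T .] }  — reduce
  I3: { [T → b .] }  — reduce
  I4: { [T → e . e], [T → e .] }  — shift, reduce
  I5: { [T → e e .] }  — reduce

I4 contains reduce item [T → e .] and shift item [T → e . e] — shift-reduce conflict.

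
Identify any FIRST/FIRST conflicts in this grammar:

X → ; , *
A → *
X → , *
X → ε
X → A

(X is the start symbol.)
No FIRST/FIRST conflicts.

A FIRST/FIRST conflict occurs when two productions N → α and N → β for the same non-terminal have FIRST(α) ∩ FIRST(β) ≠ ∅ (with ε ∈ FIRST of a nullable right-hand side, so two nullable alternatives also conflict).

FIRST sets of the non-terminals at (or reachable through a nullable prefix from) the front of some alternative:
  FIRST(A) = { '*' }

Productions for X:
  X → ; , *: FIRST = { ';' }
  X → , *: FIRST = { ',' }
  X → ε: FIRST = { ε }
  X → A: FIRST = { '*' }
A has only one production, so no FIRST/FIRST conflict is possible there.

All alternatives of each non-terminal have pairwise disjoint FIRST sets.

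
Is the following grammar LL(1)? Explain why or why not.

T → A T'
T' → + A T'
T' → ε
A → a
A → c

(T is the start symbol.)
A grammar is LL(1) if for each non-terminal N with multiple productions, the predict sets of those productions are pairwise disjoint, where PREDICT(N → α) = (FIRST(α) \ {ε}) ∪ (FOLLOW(N) if α ⇒* ε).

Relevant sets:
  FOLLOW(T') = { $ }

For T':
  PREDICT(T' → '+' A T') = { '+' }
  PREDICT(T' → ε) = { $ }
For A:
  PREDICT(A → a) = { 'a' }
  PREDICT(A → c) = { 'c' }
T has a single production, so nothing to check there.

All predict sets are disjoint. The grammar IS LL(1).

Answer: Yes, the grammar is LL(1).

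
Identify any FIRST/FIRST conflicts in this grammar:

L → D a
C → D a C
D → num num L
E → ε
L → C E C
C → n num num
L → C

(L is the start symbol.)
A FIRST/FIRST conflict occurs when two productions N → α and N → β for the same non-terminal have FIRST(α) ∩ FIRST(β) ≠ ∅ (with ε ∈ FIRST of a nullable right-hand side, so two nullable alternatives also conflict).

FIRST sets of the non-terminals at (or reachable through a nullable prefix from) the front of some alternative:
  FIRST(D) = { 'num' }
  FIRST(C) = { 'n', 'num' }

Productions for L:
  L → D a: FIRST = { 'num' }
  L → C E C: FIRST = { 'n', 'num' }
  L → C: FIRST = { 'n', 'num' }
Productions for C:
  C → D a C: FIRST = { 'num' }
  C → n num num: FIRST = { 'n' }
D, E have only one production, so no FIRST/FIRST conflict is possible there.

Conflict for L: L → D a and L → C E C
  Overlap: { 'num' }
Conflict for L: L → D a and L → C
  Overlap: { 'num' }
Conflict for L: L → C E C and L → C
  Overlap: { 'n', 'num' }

Answer: Yes. L → D a / L → C E C on { 'num' }; L → D a / L → C on { 'num' }; L → C E C / L → C on { 'n', 'num' }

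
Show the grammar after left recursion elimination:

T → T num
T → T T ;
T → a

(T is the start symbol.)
T → a T'
T' → num T'
T' → T ; T'
T' → ε

T is directly left-recursive. The standard transformation for
  A → A α₁ | ... | A α_m | β₁ | ... | β_n
is
  A  → β₁ A' | ... | β_n A'
  A' → α₁ A' | ... | α_m A' | ε

T → a becomes T → a T'
T → T num becomes T' → num T'
T → T T ; becomes T' → T ; T'
Add T' → ε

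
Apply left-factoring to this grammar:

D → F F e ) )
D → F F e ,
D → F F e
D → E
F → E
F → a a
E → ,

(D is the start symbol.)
Left-factoring transforms A → αβ₁ | αβ₂ into A → αA' and A' → β₁ | β₂
(α is the longest common prefix among the alternatives). Repeat until
no nonterminal has two alternatives with a common prefix.

Round 1: D has alternatives sharing prefix 'F F e'. Introduce D': D → F F e D'
  Add: D' → ) )
  Add: D' → ,
  Add: D' → ε

No remaining common prefixes — done.

Resulting grammar:
D → F F e D'
D' → ) )
D' → ,
D' → ε
D → E
F → E
F → a a
E → ,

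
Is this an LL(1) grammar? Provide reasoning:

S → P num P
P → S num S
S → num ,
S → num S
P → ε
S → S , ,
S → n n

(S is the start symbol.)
No. Predict set conflict for S: { 'num' }

A grammar is LL(1) if for each non-terminal N with multiple productions, the predict sets of those productions are pairwise disjoint, where PREDICT(N → α) = (FIRST(α) \ {ε}) ∪ (FOLLOW(N) if α ⇒* ε).

Relevant sets:
  FIRST(P) = { 'n', 'num', ε }
  FIRST(S) = { 'n', 'num' }
  FOLLOW(P) = { $, ',', 'num' }

For S:
  PREDICT(S → P num P) = { 'n', 'num' }
  PREDICT(S → num ',') = { 'num' }
  PREDICT(S → num S) = { 'num' }
  PREDICT(S → S ',' ',') = { 'n', 'num' }
  PREDICT(S → n n) = { 'n' }
For P:
  PREDICT(P → S num S) = { 'n', 'num' }
  PREDICT(P → ε) = { $, ',', 'num' }

Conflict found: Predict set conflict for S: { 'num' }
The grammar is NOT LL(1).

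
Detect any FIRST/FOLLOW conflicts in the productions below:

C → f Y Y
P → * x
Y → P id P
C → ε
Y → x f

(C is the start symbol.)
No FIRST/FOLLOW conflicts.

Nullable non-terminals: C.

C: nullable alternative(s) C → ε; FOLLOW(C) = { $ }
  C → f Y Y: FIRST \ {ε} = { 'f' } — disjoint from FOLLOW(C)
  C → ε: FIRST \ {ε} = { } — this is the only nullable alternative, skip

P, Y have no nullable alternative, so no FIRST/FOLLOW check is needed there.

No FIRST/FOLLOW conflicts found.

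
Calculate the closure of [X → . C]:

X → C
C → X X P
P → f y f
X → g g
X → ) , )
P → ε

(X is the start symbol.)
{ [C → . X X P], [X → . ) , )], [X → . C], [X → . g g] }

Start with: [X → . C]
  [X → . C] has the dot before C: add [C → . X X P]
  [C → . X X P] has the dot before X: add [X → . g g], [X → . ) , )]
No further items can be added.

CLOSURE = { [C → . X X P], [X → . ) , )], [X → . C], [X → . g g] }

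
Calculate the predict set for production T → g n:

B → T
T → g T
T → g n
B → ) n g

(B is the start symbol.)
{ 'g' }

PREDICT(T → g n) = (FIRST(RHS) \ {ε}) ∪ (FOLLOW(T) if ε ∈ FIRST(RHS), i.e. RHS ⇒* ε)
FIRST(g n) = { 'g' }
ε ∉ FIRST(g n), so FOLLOW(T) is not added.
PREDICT(T → g n) = { 'g' }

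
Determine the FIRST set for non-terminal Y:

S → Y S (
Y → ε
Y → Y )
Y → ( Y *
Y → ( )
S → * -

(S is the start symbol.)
{ '(', ')', ε }

To compute FIRST(Y), examine every production with Y on the left-hand side, reading each right-hand side left to right until a non-nullable symbol is reached.

From Y → ε:
  - ε-production, so ε ∈ FIRST(Y)
From Y → Y ):
  - Y is the symbol being defined: contributes nothing new
    Y is nullable, so continue to the next symbol
  - ')' is a terminal: add ')' and stop
From Y → ( Y *:
  - '(' is a terminal: add '(' and stop
From Y → ( ):
  - '(' is a terminal: add '(' and stop

Collecting: FIRST(Y) = { '(', ')', ε }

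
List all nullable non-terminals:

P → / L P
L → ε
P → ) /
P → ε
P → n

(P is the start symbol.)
ε-productions: L → ε, P → ε
So L, P are immediately nullable.
Every non-terminal is now nullable.
Nullable = { 'L', 'P' }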